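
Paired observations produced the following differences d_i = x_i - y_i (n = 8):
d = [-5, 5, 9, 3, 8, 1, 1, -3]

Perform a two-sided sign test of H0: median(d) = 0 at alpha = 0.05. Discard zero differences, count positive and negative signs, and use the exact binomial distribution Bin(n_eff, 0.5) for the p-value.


Step 1: Discard zero differences. Original n = 8; n_eff = number of nonzero differences = 8.
Nonzero differences (with sign): -5, +5, +9, +3, +8, +1, +1, -3
Step 2: Count signs: positive = 6, negative = 2.
Step 3: Under H0: P(positive) = 0.5, so the number of positives S ~ Bin(8, 0.5).
Step 4: Two-sided exact p-value = sum of Bin(8,0.5) probabilities at or below the observed probability = 0.289062.
Step 5: alpha = 0.05. fail to reject H0.

n_eff = 8, pos = 6, neg = 2, p = 0.289062, fail to reject H0.


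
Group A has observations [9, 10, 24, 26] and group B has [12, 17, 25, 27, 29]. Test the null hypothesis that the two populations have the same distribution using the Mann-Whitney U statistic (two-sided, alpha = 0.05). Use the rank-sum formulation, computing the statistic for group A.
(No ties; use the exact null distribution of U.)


Step 1: Combine and sort all 9 observations; assign midranks.
sorted (value, group): (9,X), (10,X), (12,Y), (17,Y), (24,X), (25,Y), (26,X), (27,Y), (29,Y)
ranks: 9->1, 10->2, 12->3, 17->4, 24->5, 25->6, 26->7, 27->8, 29->9
Step 2: Rank sum for X: R1 = 1 + 2 + 5 + 7 = 15.
Step 3: U_X = R1 - n1(n1+1)/2 = 15 - 4*5/2 = 15 - 10 = 5.
       U_Y = n1*n2 - U_X = 20 - 5 = 15.
Step 4: No ties, so the exact null distribution of U (based on enumerating the C(9,4) = 126 equally likely rank assignments) gives the two-sided p-value.
Step 5: p-value = 0.285714; compare to alpha = 0.05. fail to reject H0.

U_X = 5, p = 0.285714, fail to reject H0 at alpha = 0.05.


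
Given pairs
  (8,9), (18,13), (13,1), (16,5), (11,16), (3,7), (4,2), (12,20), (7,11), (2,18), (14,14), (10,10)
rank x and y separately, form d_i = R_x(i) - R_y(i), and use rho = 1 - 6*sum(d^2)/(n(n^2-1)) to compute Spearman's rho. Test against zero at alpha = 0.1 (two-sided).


Step 1: Rank x and y separately (midranks; no ties here).
rank(x): 8->5, 18->12, 13->9, 16->11, 11->7, 3->2, 4->3, 12->8, 7->4, 2->1, 14->10, 10->6
rank(y): 9->5, 13->8, 1->1, 5->3, 16->10, 7->4, 2->2, 20->12, 11->7, 18->11, 14->9, 10->6
Step 2: d_i = R_x(i) - R_y(i); compute d_i^2.
  (5-5)^2=0, (12-8)^2=16, (9-1)^2=64, (11-3)^2=64, (7-10)^2=9, (2-4)^2=4, (3-2)^2=1, (8-12)^2=16, (4-7)^2=9, (1-11)^2=100, (10-9)^2=1, (6-6)^2=0
sum(d^2) = 284.
Step 3: rho = 1 - 6*284 / (12*(12^2 - 1)) = 1 - 1704/1716 = 0.006993.
Step 4: Under H0, t = rho * sqrt((n-2)/(1-rho^2)) = 0.0221 ~ t(10).
Step 5: Two-sided p-value from the t-distribution with 10 df = 0.982792.
Step 6: alpha = 0.1. fail to reject H0.

rho = 0.0070, p = 0.982792, fail to reject H0 at alpha = 0.1.


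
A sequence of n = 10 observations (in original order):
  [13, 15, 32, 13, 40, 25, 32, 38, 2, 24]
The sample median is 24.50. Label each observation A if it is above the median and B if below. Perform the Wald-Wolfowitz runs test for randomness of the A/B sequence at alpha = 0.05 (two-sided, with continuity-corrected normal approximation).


Step 1: Compute median = 24.50; label A = above, B = below.
Labels in order: BBABAAAABB  (n_A = 5, n_B = 5)
Step 2: Count runs R = 5.
Step 3: Under H0 (random ordering), E[R] = 2*n_A*n_B/(n_A+n_B) + 1 = 2*5*5/10 + 1 = 6.0000.
        Var[R] = 2*n_A*n_B*(2*n_A*n_B - n_A - n_B) / ((n_A+n_B)^2 * (n_A+n_B-1)) = 2000/900 = 2.2222.
        SD[R] = 1.4907.
Step 4: Continuity-corrected z = (R + 0.5 - E[R]) / SD[R] = (5 + 0.5 - 6.0000) / 1.4907 = -0.3354.
Step 5: Two-sided p-value via normal approximation = 2*(1 - Phi(|z|)) = 0.737316.
Step 6: alpha = 0.05. fail to reject H0.

R = 5, z = -0.3354, p = 0.737316, fail to reject H0.


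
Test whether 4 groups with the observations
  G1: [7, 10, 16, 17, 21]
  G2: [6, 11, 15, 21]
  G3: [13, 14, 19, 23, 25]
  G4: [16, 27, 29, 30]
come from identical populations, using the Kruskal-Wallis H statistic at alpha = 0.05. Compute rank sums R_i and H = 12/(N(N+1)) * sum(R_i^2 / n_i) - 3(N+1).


Step 1: Combine all N = 18 observations and assign midranks.
sorted (value, group, rank): (6,G2,1), (7,G1,2), (10,G1,3), (11,G2,4), (13,G3,5), (14,G3,6), (15,G2,7), (16,G1,8.5), (16,G4,8.5), (17,G1,10), (19,G3,11), (21,G1,12.5), (21,G2,12.5), (23,G3,14), (25,G3,15), (27,G4,16), (29,G4,17), (30,G4,18)
Step 2: Sum ranks within each group.
R_1 = 36 (n_1 = 5)
R_2 = 24.5 (n_2 = 4)
R_3 = 51 (n_3 = 5)
R_4 = 59.5 (n_4 = 4)
Step 3: H = 12/(N(N+1)) * sum(R_i^2/n_i) - 3(N+1)
     = 12/(18*19) * (36^2/5 + 24.5^2/4 + 51^2/5 + 59.5^2/4) - 3*19
     = 0.035088 * 1814.53 - 57
     = 6.667544.
Step 4: Ties present; correction factor C = 1 - 12/(18^3 - 18) = 0.997936. Corrected H = 6.667544 / 0.997936 = 6.681334.
Step 5: Under H0, H ~ chi^2(3); p-value = 0.082779.
Step 6: alpha = 0.05. fail to reject H0.

H = 6.6813, df = 3, p = 0.082779, fail to reject H0.


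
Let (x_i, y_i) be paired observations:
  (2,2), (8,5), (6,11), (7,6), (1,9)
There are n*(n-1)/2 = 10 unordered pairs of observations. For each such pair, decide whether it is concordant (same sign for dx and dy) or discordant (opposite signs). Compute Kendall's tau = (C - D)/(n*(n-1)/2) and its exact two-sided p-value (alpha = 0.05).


Step 1: Enumerate the 10 unordered pairs (i,j) with i<j and classify each by sign(x_j-x_i) * sign(y_j-y_i).
  (1,2):dx=+6,dy=+3->C; (1,3):dx=+4,dy=+9->C; (1,4):dx=+5,dy=+4->C; (1,5):dx=-1,dy=+7->D
  (2,3):dx=-2,dy=+6->D; (2,4):dx=-1,dy=+1->D; (2,5):dx=-7,dy=+4->D; (3,4):dx=+1,dy=-5->D
  (3,5):dx=-5,dy=-2->C; (4,5):dx=-6,dy=+3->D
Step 2: C = 4, D = 6, total pairs = 10.
Step 3: tau = (C - D)/(n(n-1)/2) = (4 - 6)/10 = -0.200000.
Step 4: Exact two-sided p-value (enumerate n! = 120 permutations of y under H0): p = 0.816667.
Step 5: alpha = 0.05. fail to reject H0.

tau_b = -0.2000 (C=4, D=6), p = 0.816667, fail to reject H0.


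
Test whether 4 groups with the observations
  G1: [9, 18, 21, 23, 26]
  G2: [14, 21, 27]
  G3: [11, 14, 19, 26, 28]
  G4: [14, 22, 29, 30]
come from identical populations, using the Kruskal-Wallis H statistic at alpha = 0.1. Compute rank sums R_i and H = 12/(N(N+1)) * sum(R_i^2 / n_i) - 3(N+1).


Step 1: Combine all N = 17 observations and assign midranks.
sorted (value, group, rank): (9,G1,1), (11,G3,2), (14,G2,4), (14,G3,4), (14,G4,4), (18,G1,6), (19,G3,7), (21,G1,8.5), (21,G2,8.5), (22,G4,10), (23,G1,11), (26,G1,12.5), (26,G3,12.5), (27,G2,14), (28,G3,15), (29,G4,16), (30,G4,17)
Step 2: Sum ranks within each group.
R_1 = 39 (n_1 = 5)
R_2 = 26.5 (n_2 = 3)
R_3 = 40.5 (n_3 = 5)
R_4 = 47 (n_4 = 4)
Step 3: H = 12/(N(N+1)) * sum(R_i^2/n_i) - 3(N+1)
     = 12/(17*18) * (39^2/5 + 26.5^2/3 + 40.5^2/5 + 47^2/4) - 3*18
     = 0.039216 * 1418.58 - 54
     = 1.630719.
Step 4: Ties present; correction factor C = 1 - 36/(17^3 - 17) = 0.992647. Corrected H = 1.630719 / 0.992647 = 1.642798.
Step 5: Under H0, H ~ chi^2(3); p-value = 0.649725.
Step 6: alpha = 0.1. fail to reject H0.

H = 1.6428, df = 3, p = 0.649725, fail to reject H0.


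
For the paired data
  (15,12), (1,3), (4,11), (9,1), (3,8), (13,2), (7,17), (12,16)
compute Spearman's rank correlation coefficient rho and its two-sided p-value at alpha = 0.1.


Step 1: Rank x and y separately (midranks; no ties here).
rank(x): 15->8, 1->1, 4->3, 9->5, 3->2, 13->7, 7->4, 12->6
rank(y): 12->6, 3->3, 11->5, 1->1, 8->4, 2->2, 17->8, 16->7
Step 2: d_i = R_x(i) - R_y(i); compute d_i^2.
  (8-6)^2=4, (1-3)^2=4, (3-5)^2=4, (5-1)^2=16, (2-4)^2=4, (7-2)^2=25, (4-8)^2=16, (6-7)^2=1
sum(d^2) = 74.
Step 3: rho = 1 - 6*74 / (8*(8^2 - 1)) = 1 - 444/504 = 0.119048.
Step 4: Under H0, t = rho * sqrt((n-2)/(1-rho^2)) = 0.2937 ~ t(6).
Step 5: Two-sided p-value from the t-distribution with 6 df = 0.778886.
Step 6: alpha = 0.1. fail to reject H0.

rho = 0.1190, p = 0.778886, fail to reject H0 at alpha = 0.1.


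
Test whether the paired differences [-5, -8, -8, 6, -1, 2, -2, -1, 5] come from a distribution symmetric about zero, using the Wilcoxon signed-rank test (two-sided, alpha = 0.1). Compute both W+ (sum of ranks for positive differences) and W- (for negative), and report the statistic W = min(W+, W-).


Step 1: Drop any zero differences (none here) and take |d_i|.
|d| = [5, 8, 8, 6, 1, 2, 2, 1, 5]
Step 2: Midrank |d_i| (ties get averaged ranks).
ranks: |5|->5.5, |8|->8.5, |8|->8.5, |6|->7, |1|->1.5, |2|->3.5, |2|->3.5, |1|->1.5, |5|->5.5
Step 3: Attach original signs; sum ranks with positive sign and with negative sign.
W+ = 7 + 3.5 + 5.5 = 16
W- = 5.5 + 8.5 + 8.5 + 1.5 + 3.5 + 1.5 = 29
(Check: W+ + W- = 45 should equal n(n+1)/2 = 45.)
Step 4: Test statistic W = min(W+, W-) = 16.
Step 5: Ties in |d|, so use the tie-corrected normal approximation.
        E[W] = n(n+1)/4 = 9*10/4 = 22.5.
        Tie groups: |d|=1 (t=2), |d|=2 (t=2), |d|=5 (t=2), |d|=8 (t=2); sum(t^3 - t) = 24.
        Var[W] = n(n+1)(2n+1)/24 - sum(t^3-t)/48 = 1710/24 - 24/48 = 70.75.
        z = (W - E[W]) / sqrt(Var[W]) = (16 - 22.5) / 8.4113 = -0.7728.
        Two-sided p = 2*Phi(z) = 0.439659.
Step 6: alpha = 0.1. fail to reject H0.

W+ = 16, W- = 29, W = min = 16, p = 0.439659, fail to reject H0.


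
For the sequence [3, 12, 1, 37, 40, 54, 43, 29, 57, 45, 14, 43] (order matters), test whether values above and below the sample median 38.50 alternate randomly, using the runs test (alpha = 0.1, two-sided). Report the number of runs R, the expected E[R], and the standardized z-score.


Step 1: Compute median = 38.50; label A = above, B = below.
Labels in order: BBBBAAABAABA  (n_A = 6, n_B = 6)
Step 2: Count runs R = 6.
Step 3: Under H0 (random ordering), E[R] = 2*n_A*n_B/(n_A+n_B) + 1 = 2*6*6/12 + 1 = 7.0000.
        Var[R] = 2*n_A*n_B*(2*n_A*n_B - n_A - n_B) / ((n_A+n_B)^2 * (n_A+n_B-1)) = 4320/1584 = 2.7273.
        SD[R] = 1.6514.
Step 4: Continuity-corrected z = (R + 0.5 - E[R]) / SD[R] = (6 + 0.5 - 7.0000) / 1.6514 = -0.3028.
Step 5: Two-sided p-value via normal approximation = 2*(1 - Phi(|z|)) = 0.762069.
Step 6: alpha = 0.1. fail to reject H0.

R = 6, z = -0.3028, p = 0.762069, fail to reject H0.


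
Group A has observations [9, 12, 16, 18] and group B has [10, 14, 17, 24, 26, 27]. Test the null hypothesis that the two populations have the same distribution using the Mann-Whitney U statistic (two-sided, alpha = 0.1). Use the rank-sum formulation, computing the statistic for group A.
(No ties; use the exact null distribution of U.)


Step 1: Combine and sort all 10 observations; assign midranks.
sorted (value, group): (9,X), (10,Y), (12,X), (14,Y), (16,X), (17,Y), (18,X), (24,Y), (26,Y), (27,Y)
ranks: 9->1, 10->2, 12->3, 14->4, 16->5, 17->6, 18->7, 24->8, 26->9, 27->10
Step 2: Rank sum for X: R1 = 1 + 3 + 5 + 7 = 16.
Step 3: U_X = R1 - n1(n1+1)/2 = 16 - 4*5/2 = 16 - 10 = 6.
       U_Y = n1*n2 - U_X = 24 - 6 = 18.
Step 4: No ties, so the exact null distribution of U (based on enumerating the C(10,4) = 210 equally likely rank assignments) gives the two-sided p-value.
Step 5: p-value = 0.257143; compare to alpha = 0.1. fail to reject H0.

U_X = 6, p = 0.257143, fail to reject H0 at alpha = 0.1.


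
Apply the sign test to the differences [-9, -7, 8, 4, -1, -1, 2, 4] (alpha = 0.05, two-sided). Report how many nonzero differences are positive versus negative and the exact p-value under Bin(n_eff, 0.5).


Step 1: Discard zero differences. Original n = 8; n_eff = number of nonzero differences = 8.
Nonzero differences (with sign): -9, -7, +8, +4, -1, -1, +2, +4
Step 2: Count signs: positive = 4, negative = 4.
Step 3: Under H0: P(positive) = 0.5, so the number of positives S ~ Bin(8, 0.5).
Step 4: Two-sided exact p-value = sum of Bin(8,0.5) probabilities at or below the observed probability = 1.000000.
Step 5: alpha = 0.05. fail to reject H0.

n_eff = 8, pos = 4, neg = 4, p = 1.000000, fail to reject H0.


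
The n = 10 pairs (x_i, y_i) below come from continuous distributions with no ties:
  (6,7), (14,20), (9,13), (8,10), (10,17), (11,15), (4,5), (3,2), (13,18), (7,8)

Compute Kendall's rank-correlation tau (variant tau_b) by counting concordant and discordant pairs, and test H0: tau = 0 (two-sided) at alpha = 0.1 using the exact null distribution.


Step 1: Enumerate the 45 unordered pairs (i,j) with i<j and classify each by sign(x_j-x_i) * sign(y_j-y_i).
  (1,2):dx=+8,dy=+13->C; (1,3):dx=+3,dy=+6->C; (1,4):dx=+2,dy=+3->C; (1,5):dx=+4,dy=+10->C
  (1,6):dx=+5,dy=+8->C; (1,7):dx=-2,dy=-2->C; (1,8):dx=-3,dy=-5->C; (1,9):dx=+7,dy=+11->C
  (1,10):dx=+1,dy=+1->C; (2,3):dx=-5,dy=-7->C; (2,4):dx=-6,dy=-10->C; (2,5):dx=-4,dy=-3->C
  (2,6):dx=-3,dy=-5->C; (2,7):dx=-10,dy=-15->C; (2,8):dx=-11,dy=-18->C; (2,9):dx=-1,dy=-2->C
  (2,10):dx=-7,dy=-12->C; (3,4):dx=-1,dy=-3->C; (3,5):dx=+1,dy=+4->C; (3,6):dx=+2,dy=+2->C
  (3,7):dx=-5,dy=-8->C; (3,8):dx=-6,dy=-11->C; (3,9):dx=+4,dy=+5->C; (3,10):dx=-2,dy=-5->C
  (4,5):dx=+2,dy=+7->C; (4,6):dx=+3,dy=+5->C; (4,7):dx=-4,dy=-5->C; (4,8):dx=-5,dy=-8->C
  (4,9):dx=+5,dy=+8->C; (4,10):dx=-1,dy=-2->C; (5,6):dx=+1,dy=-2->D; (5,7):dx=-6,dy=-12->C
  (5,8):dx=-7,dy=-15->C; (5,9):dx=+3,dy=+1->C; (5,10):dx=-3,dy=-9->C; (6,7):dx=-7,dy=-10->C
  (6,8):dx=-8,dy=-13->C; (6,9):dx=+2,dy=+3->C; (6,10):dx=-4,dy=-7->C; (7,8):dx=-1,dy=-3->C
  (7,9):dx=+9,dy=+13->C; (7,10):dx=+3,dy=+3->C; (8,9):dx=+10,dy=+16->C; (8,10):dx=+4,dy=+6->C
  (9,10):dx=-6,dy=-10->C
Step 2: C = 44, D = 1, total pairs = 45.
Step 3: tau = (C - D)/(n(n-1)/2) = (44 - 1)/45 = 0.955556.
Step 4: Exact two-sided p-value (enumerate n! = 3628800 permutations of y under H0): p = 0.000006.
Step 5: alpha = 0.1. reject H0.

tau_b = 0.9556 (C=44, D=1), p = 0.000006, reject H0.


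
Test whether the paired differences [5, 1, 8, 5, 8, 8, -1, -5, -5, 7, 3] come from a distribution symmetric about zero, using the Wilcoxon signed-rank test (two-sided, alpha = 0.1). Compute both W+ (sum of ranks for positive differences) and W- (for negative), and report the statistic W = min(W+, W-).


Step 1: Drop any zero differences (none here) and take |d_i|.
|d| = [5, 1, 8, 5, 8, 8, 1, 5, 5, 7, 3]
Step 2: Midrank |d_i| (ties get averaged ranks).
ranks: |5|->5.5, |1|->1.5, |8|->10, |5|->5.5, |8|->10, |8|->10, |1|->1.5, |5|->5.5, |5|->5.5, |7|->8, |3|->3
Step 3: Attach original signs; sum ranks with positive sign and with negative sign.
W+ = 5.5 + 1.5 + 10 + 5.5 + 10 + 10 + 8 + 3 = 53.5
W- = 1.5 + 5.5 + 5.5 = 12.5
(Check: W+ + W- = 66 should equal n(n+1)/2 = 66.)
Step 4: Test statistic W = min(W+, W-) = 12.5.
Step 5: Ties in |d|, so use the tie-corrected normal approximation.
        E[W] = n(n+1)/4 = 11*12/4 = 33.
        Tie groups: |d|=1 (t=2), |d|=5 (t=4), |d|=8 (t=3); sum(t^3 - t) = 90.
        Var[W] = n(n+1)(2n+1)/24 - sum(t^3-t)/48 = 3036/24 - 90/48 = 124.625.
        z = (W - E[W]) / sqrt(Var[W]) = (12.5 - 33) / 11.1636 = -1.8363.
        Two-sided p = 2*Phi(z) = 0.066309.
Step 6: alpha = 0.1. reject H0.

W+ = 53.5, W- = 12.5, W = min = 12.5, p = 0.066309, reject H0.


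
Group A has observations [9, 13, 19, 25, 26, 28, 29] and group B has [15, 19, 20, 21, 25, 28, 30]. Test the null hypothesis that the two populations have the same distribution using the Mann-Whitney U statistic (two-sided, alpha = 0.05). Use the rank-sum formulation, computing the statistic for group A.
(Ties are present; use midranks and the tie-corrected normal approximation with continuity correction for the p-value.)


Step 1: Combine and sort all 14 observations; assign midranks.
sorted (value, group): (9,X), (13,X), (15,Y), (19,X), (19,Y), (20,Y), (21,Y), (25,X), (25,Y), (26,X), (28,X), (28,Y), (29,X), (30,Y)
ranks: 9->1, 13->2, 15->3, 19->4.5, 19->4.5, 20->6, 21->7, 25->8.5, 25->8.5, 26->10, 28->11.5, 28->11.5, 29->13, 30->14
Step 2: Rank sum for X: R1 = 1 + 2 + 4.5 + 8.5 + 10 + 11.5 + 13 = 50.5.
Step 3: U_X = R1 - n1(n1+1)/2 = 50.5 - 7*8/2 = 50.5 - 28 = 22.5.
       U_Y = n1*n2 - U_X = 49 - 22.5 = 26.5.
Step 4: Ties are present, so use the tie-corrected normal approximation (with continuity correction) for the p-value.
Step 5: p-value = 0.847509; compare to alpha = 0.05. fail to reject H0.

U_X = 22.5, p = 0.847509, fail to reject H0 at alpha = 0.05.


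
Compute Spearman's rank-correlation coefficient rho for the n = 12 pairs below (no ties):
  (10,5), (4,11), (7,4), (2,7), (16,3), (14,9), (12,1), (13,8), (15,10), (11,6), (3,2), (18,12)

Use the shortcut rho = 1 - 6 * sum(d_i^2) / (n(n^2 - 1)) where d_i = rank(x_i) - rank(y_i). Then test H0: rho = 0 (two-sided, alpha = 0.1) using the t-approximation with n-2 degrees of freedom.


Step 1: Rank x and y separately (midranks; no ties here).
rank(x): 10->5, 4->3, 7->4, 2->1, 16->11, 14->9, 12->7, 13->8, 15->10, 11->6, 3->2, 18->12
rank(y): 5->5, 11->11, 4->4, 7->7, 3->3, 9->9, 1->1, 8->8, 10->10, 6->6, 2->2, 12->12
Step 2: d_i = R_x(i) - R_y(i); compute d_i^2.
  (5-5)^2=0, (3-11)^2=64, (4-4)^2=0, (1-7)^2=36, (11-3)^2=64, (9-9)^2=0, (7-1)^2=36, (8-8)^2=0, (10-10)^2=0, (6-6)^2=0, (2-2)^2=0, (12-12)^2=0
sum(d^2) = 200.
Step 3: rho = 1 - 6*200 / (12*(12^2 - 1)) = 1 - 1200/1716 = 0.300699.
Step 4: Under H0, t = rho * sqrt((n-2)/(1-rho^2)) = 0.9970 ~ t(10).
Step 5: Two-sided p-value from the t-distribution with 10 df = 0.342260.
Step 6: alpha = 0.1. fail to reject H0.

rho = 0.3007, p = 0.342260, fail to reject H0 at alpha = 0.1.


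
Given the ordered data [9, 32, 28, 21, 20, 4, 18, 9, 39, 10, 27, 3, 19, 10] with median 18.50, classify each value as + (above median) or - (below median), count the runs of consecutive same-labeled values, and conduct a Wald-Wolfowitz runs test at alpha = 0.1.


Step 1: Compute median = 18.50; label A = above, B = below.
Labels in order: BAAAABBBABABAB  (n_A = 7, n_B = 7)
Step 2: Count runs R = 9.
Step 3: Under H0 (random ordering), E[R] = 2*n_A*n_B/(n_A+n_B) + 1 = 2*7*7/14 + 1 = 8.0000.
        Var[R] = 2*n_A*n_B*(2*n_A*n_B - n_A - n_B) / ((n_A+n_B)^2 * (n_A+n_B-1)) = 8232/2548 = 3.2308.
        SD[R] = 1.7974.
Step 4: Continuity-corrected z = (R - 0.5 - E[R]) / SD[R] = (9 - 0.5 - 8.0000) / 1.7974 = 0.2782.
Step 5: Two-sided p-value via normal approximation = 2*(1 - Phi(|z|)) = 0.780879.
Step 6: alpha = 0.1. fail to reject H0.

R = 9, z = 0.2782, p = 0.780879, fail to reject H0.


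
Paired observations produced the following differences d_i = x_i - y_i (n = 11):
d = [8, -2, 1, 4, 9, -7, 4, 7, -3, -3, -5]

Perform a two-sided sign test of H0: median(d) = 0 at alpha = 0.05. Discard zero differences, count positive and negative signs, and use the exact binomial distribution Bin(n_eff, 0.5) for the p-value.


Step 1: Discard zero differences. Original n = 11; n_eff = number of nonzero differences = 11.
Nonzero differences (with sign): +8, -2, +1, +4, +9, -7, +4, +7, -3, -3, -5
Step 2: Count signs: positive = 6, negative = 5.
Step 3: Under H0: P(positive) = 0.5, so the number of positives S ~ Bin(11, 0.5).
Step 4: Two-sided exact p-value = sum of Bin(11,0.5) probabilities at or below the observed probability = 1.000000.
Step 5: alpha = 0.05. fail to reject H0.

n_eff = 11, pos = 6, neg = 5, p = 1.000000, fail to reject H0.


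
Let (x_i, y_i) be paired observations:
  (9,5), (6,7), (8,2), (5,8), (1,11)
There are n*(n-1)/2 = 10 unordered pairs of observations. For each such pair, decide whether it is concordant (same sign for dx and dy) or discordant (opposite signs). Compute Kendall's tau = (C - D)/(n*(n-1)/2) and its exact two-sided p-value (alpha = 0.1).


Step 1: Enumerate the 10 unordered pairs (i,j) with i<j and classify each by sign(x_j-x_i) * sign(y_j-y_i).
  (1,2):dx=-3,dy=+2->D; (1,3):dx=-1,dy=-3->C; (1,4):dx=-4,dy=+3->D; (1,5):dx=-8,dy=+6->D
  (2,3):dx=+2,dy=-5->D; (2,4):dx=-1,dy=+1->D; (2,5):dx=-5,dy=+4->D; (3,4):dx=-3,dy=+6->D
  (3,5):dx=-7,dy=+9->D; (4,5):dx=-4,dy=+3->D
Step 2: C = 1, D = 9, total pairs = 10.
Step 3: tau = (C - D)/(n(n-1)/2) = (1 - 9)/10 = -0.800000.
Step 4: Exact two-sided p-value (enumerate n! = 120 permutations of y under H0): p = 0.083333.
Step 5: alpha = 0.1. reject H0.

tau_b = -0.8000 (C=1, D=9), p = 0.083333, reject H0.


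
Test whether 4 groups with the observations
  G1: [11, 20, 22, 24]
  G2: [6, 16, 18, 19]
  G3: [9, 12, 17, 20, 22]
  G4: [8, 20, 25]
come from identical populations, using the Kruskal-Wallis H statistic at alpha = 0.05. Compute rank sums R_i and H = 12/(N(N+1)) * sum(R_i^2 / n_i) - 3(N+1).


Step 1: Combine all N = 16 observations and assign midranks.
sorted (value, group, rank): (6,G2,1), (8,G4,2), (9,G3,3), (11,G1,4), (12,G3,5), (16,G2,6), (17,G3,7), (18,G2,8), (19,G2,9), (20,G1,11), (20,G3,11), (20,G4,11), (22,G1,13.5), (22,G3,13.5), (24,G1,15), (25,G4,16)
Step 2: Sum ranks within each group.
R_1 = 43.5 (n_1 = 4)
R_2 = 24 (n_2 = 4)
R_3 = 39.5 (n_3 = 5)
R_4 = 29 (n_4 = 3)
Step 3: H = 12/(N(N+1)) * sum(R_i^2/n_i) - 3(N+1)
     = 12/(16*17) * (43.5^2/4 + 24^2/4 + 39.5^2/5 + 29^2/3) - 3*17
     = 0.044118 * 1209.45 - 51
     = 2.357904.
Step 4: Ties present; correction factor C = 1 - 30/(16^3 - 16) = 0.992647. Corrected H = 2.357904 / 0.992647 = 2.375370.
Step 5: Under H0, H ~ chi^2(3); p-value = 0.498236.
Step 6: alpha = 0.05. fail to reject H0.

H = 2.3754, df = 3, p = 0.498236, fail to reject H0.


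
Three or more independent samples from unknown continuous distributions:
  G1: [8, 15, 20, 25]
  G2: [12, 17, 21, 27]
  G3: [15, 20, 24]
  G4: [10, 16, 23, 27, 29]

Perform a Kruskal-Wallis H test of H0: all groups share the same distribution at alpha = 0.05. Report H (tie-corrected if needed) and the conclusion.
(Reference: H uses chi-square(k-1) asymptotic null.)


Step 1: Combine all N = 16 observations and assign midranks.
sorted (value, group, rank): (8,G1,1), (10,G4,2), (12,G2,3), (15,G1,4.5), (15,G3,4.5), (16,G4,6), (17,G2,7), (20,G1,8.5), (20,G3,8.5), (21,G2,10), (23,G4,11), (24,G3,12), (25,G1,13), (27,G2,14.5), (27,G4,14.5), (29,G4,16)
Step 2: Sum ranks within each group.
R_1 = 27 (n_1 = 4)
R_2 = 34.5 (n_2 = 4)
R_3 = 25 (n_3 = 3)
R_4 = 49.5 (n_4 = 5)
Step 3: H = 12/(N(N+1)) * sum(R_i^2/n_i) - 3(N+1)
     = 12/(16*17) * (27^2/4 + 34.5^2/4 + 25^2/3 + 49.5^2/5) - 3*17
     = 0.044118 * 1178.2 - 51
     = 0.979228.
Step 4: Ties present; correction factor C = 1 - 18/(16^3 - 16) = 0.995588. Corrected H = 0.979228 / 0.995588 = 0.983567.
Step 5: Under H0, H ~ chi^2(3); p-value = 0.805228.
Step 6: alpha = 0.05. fail to reject H0.

H = 0.9836, df = 3, p = 0.805228, fail to reject H0.


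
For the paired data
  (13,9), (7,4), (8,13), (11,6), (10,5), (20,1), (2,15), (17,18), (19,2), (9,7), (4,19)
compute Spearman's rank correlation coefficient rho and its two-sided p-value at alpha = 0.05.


Step 1: Rank x and y separately (midranks; no ties here).
rank(x): 13->8, 7->3, 8->4, 11->7, 10->6, 20->11, 2->1, 17->9, 19->10, 9->5, 4->2
rank(y): 9->7, 4->3, 13->8, 6->5, 5->4, 1->1, 15->9, 18->10, 2->2, 7->6, 19->11
Step 2: d_i = R_x(i) - R_y(i); compute d_i^2.
  (8-7)^2=1, (3-3)^2=0, (4-8)^2=16, (7-5)^2=4, (6-4)^2=4, (11-1)^2=100, (1-9)^2=64, (9-10)^2=1, (10-2)^2=64, (5-6)^2=1, (2-11)^2=81
sum(d^2) = 336.
Step 3: rho = 1 - 6*336 / (11*(11^2 - 1)) = 1 - 2016/1320 = -0.527273.
Step 4: Under H0, t = rho * sqrt((n-2)/(1-rho^2)) = -1.8616 ~ t(9).
Step 5: Two-sided p-value from the t-distribution with 9 df = 0.095565.
Step 6: alpha = 0.05. fail to reject H0.

rho = -0.5273, p = 0.095565, fail to reject H0 at alpha = 0.05.


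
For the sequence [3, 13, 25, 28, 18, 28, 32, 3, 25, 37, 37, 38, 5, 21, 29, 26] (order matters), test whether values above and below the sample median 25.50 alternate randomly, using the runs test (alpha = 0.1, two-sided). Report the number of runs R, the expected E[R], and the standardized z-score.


Step 1: Compute median = 25.50; label A = above, B = below.
Labels in order: BBBABAABBAAABBAA  (n_A = 8, n_B = 8)
Step 2: Count runs R = 8.
Step 3: Under H0 (random ordering), E[R] = 2*n_A*n_B/(n_A+n_B) + 1 = 2*8*8/16 + 1 = 9.0000.
        Var[R] = 2*n_A*n_B*(2*n_A*n_B - n_A - n_B) / ((n_A+n_B)^2 * (n_A+n_B-1)) = 14336/3840 = 3.7333.
        SD[R] = 1.9322.
Step 4: Continuity-corrected z = (R + 0.5 - E[R]) / SD[R] = (8 + 0.5 - 9.0000) / 1.9322 = -0.2588.
Step 5: Two-sided p-value via normal approximation = 2*(1 - Phi(|z|)) = 0.795809.
Step 6: alpha = 0.1. fail to reject H0.

R = 8, z = -0.2588, p = 0.795809, fail to reject H0.


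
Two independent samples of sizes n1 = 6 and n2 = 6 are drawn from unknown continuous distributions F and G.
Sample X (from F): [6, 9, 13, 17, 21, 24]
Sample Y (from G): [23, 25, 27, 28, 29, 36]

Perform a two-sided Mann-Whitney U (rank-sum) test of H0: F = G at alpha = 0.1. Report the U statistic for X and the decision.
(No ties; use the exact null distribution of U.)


Step 1: Combine and sort all 12 observations; assign midranks.
sorted (value, group): (6,X), (9,X), (13,X), (17,X), (21,X), (23,Y), (24,X), (25,Y), (27,Y), (28,Y), (29,Y), (36,Y)
ranks: 6->1, 9->2, 13->3, 17->4, 21->5, 23->6, 24->7, 25->8, 27->9, 28->10, 29->11, 36->12
Step 2: Rank sum for X: R1 = 1 + 2 + 3 + 4 + 5 + 7 = 22.
Step 3: U_X = R1 - n1(n1+1)/2 = 22 - 6*7/2 = 22 - 21 = 1.
       U_Y = n1*n2 - U_X = 36 - 1 = 35.
Step 4: No ties, so the exact null distribution of U (based on enumerating the C(12,6) = 924 equally likely rank assignments) gives the two-sided p-value.
Step 5: p-value = 0.004329; compare to alpha = 0.1. reject H0.

U_X = 1, p = 0.004329, reject H0 at alpha = 0.1.


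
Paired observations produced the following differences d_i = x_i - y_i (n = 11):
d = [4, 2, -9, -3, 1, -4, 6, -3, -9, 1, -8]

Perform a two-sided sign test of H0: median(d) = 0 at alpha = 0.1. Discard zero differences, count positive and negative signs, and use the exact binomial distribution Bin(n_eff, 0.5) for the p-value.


Step 1: Discard zero differences. Original n = 11; n_eff = number of nonzero differences = 11.
Nonzero differences (with sign): +4, +2, -9, -3, +1, -4, +6, -3, -9, +1, -8
Step 2: Count signs: positive = 5, negative = 6.
Step 3: Under H0: P(positive) = 0.5, so the number of positives S ~ Bin(11, 0.5).
Step 4: Two-sided exact p-value = sum of Bin(11,0.5) probabilities at or below the observed probability = 1.000000.
Step 5: alpha = 0.1. fail to reject H0.

n_eff = 11, pos = 5, neg = 6, p = 1.000000, fail to reject H0.


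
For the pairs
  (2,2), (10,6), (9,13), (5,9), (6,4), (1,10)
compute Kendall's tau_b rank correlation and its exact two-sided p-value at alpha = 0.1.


Step 1: Enumerate the 15 unordered pairs (i,j) with i<j and classify each by sign(x_j-x_i) * sign(y_j-y_i).
  (1,2):dx=+8,dy=+4->C; (1,3):dx=+7,dy=+11->C; (1,4):dx=+3,dy=+7->C; (1,5):dx=+4,dy=+2->C
  (1,6):dx=-1,dy=+8->D; (2,3):dx=-1,dy=+7->D; (2,4):dx=-5,dy=+3->D; (2,5):dx=-4,dy=-2->C
  (2,6):dx=-9,dy=+4->D; (3,4):dx=-4,dy=-4->C; (3,5):dx=-3,dy=-9->C; (3,6):dx=-8,dy=-3->C
  (4,5):dx=+1,dy=-5->D; (4,6):dx=-4,dy=+1->D; (5,6):dx=-5,dy=+6->D
Step 2: C = 8, D = 7, total pairs = 15.
Step 3: tau = (C - D)/(n(n-1)/2) = (8 - 7)/15 = 0.066667.
Step 4: Exact two-sided p-value (enumerate n! = 720 permutations of y under H0): p = 1.000000.
Step 5: alpha = 0.1. fail to reject H0.

tau_b = 0.0667 (C=8, D=7), p = 1.000000, fail to reject H0.


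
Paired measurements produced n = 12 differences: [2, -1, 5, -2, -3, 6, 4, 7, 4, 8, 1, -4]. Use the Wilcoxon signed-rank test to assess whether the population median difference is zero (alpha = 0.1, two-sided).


Step 1: Drop any zero differences (none here) and take |d_i|.
|d| = [2, 1, 5, 2, 3, 6, 4, 7, 4, 8, 1, 4]
Step 2: Midrank |d_i| (ties get averaged ranks).
ranks: |2|->3.5, |1|->1.5, |5|->9, |2|->3.5, |3|->5, |6|->10, |4|->7, |7|->11, |4|->7, |8|->12, |1|->1.5, |4|->7
Step 3: Attach original signs; sum ranks with positive sign and with negative sign.
W+ = 3.5 + 9 + 10 + 7 + 11 + 7 + 12 + 1.5 = 61
W- = 1.5 + 3.5 + 5 + 7 = 17
(Check: W+ + W- = 78 should equal n(n+1)/2 = 78.)
Step 4: Test statistic W = min(W+, W-) = 17.
Step 5: Ties in |d|, so use the tie-corrected normal approximation.
        E[W] = n(n+1)/4 = 12*13/4 = 39.
        Tie groups: |d|=1 (t=2), |d|=2 (t=2), |d|=4 (t=3); sum(t^3 - t) = 36.
        Var[W] = n(n+1)(2n+1)/24 - sum(t^3-t)/48 = 3900/24 - 36/48 = 161.75.
        z = (W - E[W]) / sqrt(Var[W]) = (17 - 39) / 12.7181 = -1.7298.
        Two-sided p = 2*Phi(z) = 0.083663.
Step 6: alpha = 0.1. reject H0.

W+ = 61, W- = 17, W = min = 17, p = 0.083663, reject H0.


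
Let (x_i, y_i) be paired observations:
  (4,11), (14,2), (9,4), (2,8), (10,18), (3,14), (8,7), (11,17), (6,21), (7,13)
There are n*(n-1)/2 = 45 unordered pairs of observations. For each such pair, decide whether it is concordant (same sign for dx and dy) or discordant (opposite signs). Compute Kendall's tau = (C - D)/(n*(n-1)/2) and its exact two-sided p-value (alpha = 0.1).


Step 1: Enumerate the 45 unordered pairs (i,j) with i<j and classify each by sign(x_j-x_i) * sign(y_j-y_i).
  (1,2):dx=+10,dy=-9->D; (1,3):dx=+5,dy=-7->D; (1,4):dx=-2,dy=-3->C; (1,5):dx=+6,dy=+7->C
  (1,6):dx=-1,dy=+3->D; (1,7):dx=+4,dy=-4->D; (1,8):dx=+7,dy=+6->C; (1,9):dx=+2,dy=+10->C
  (1,10):dx=+3,dy=+2->C; (2,3):dx=-5,dy=+2->D; (2,4):dx=-12,dy=+6->D; (2,5):dx=-4,dy=+16->D
  (2,6):dx=-11,dy=+12->D; (2,7):dx=-6,dy=+5->D; (2,8):dx=-3,dy=+15->D; (2,9):dx=-8,dy=+19->D
  (2,10):dx=-7,dy=+11->D; (3,4):dx=-7,dy=+4->D; (3,5):dx=+1,dy=+14->C; (3,6):dx=-6,dy=+10->D
  (3,7):dx=-1,dy=+3->D; (3,8):dx=+2,dy=+13->C; (3,9):dx=-3,dy=+17->D; (3,10):dx=-2,dy=+9->D
  (4,5):dx=+8,dy=+10->C; (4,6):dx=+1,dy=+6->C; (4,7):dx=+6,dy=-1->D; (4,8):dx=+9,dy=+9->C
  (4,9):dx=+4,dy=+13->C; (4,10):dx=+5,dy=+5->C; (5,6):dx=-7,dy=-4->C; (5,7):dx=-2,dy=-11->C
  (5,8):dx=+1,dy=-1->D; (5,9):dx=-4,dy=+3->D; (5,10):dx=-3,dy=-5->C; (6,7):dx=+5,dy=-7->D
  (6,8):dx=+8,dy=+3->C; (6,9):dx=+3,dy=+7->C; (6,10):dx=+4,dy=-1->D; (7,8):dx=+3,dy=+10->C
  (7,9):dx=-2,dy=+14->D; (7,10):dx=-1,dy=+6->D; (8,9):dx=-5,dy=+4->D; (8,10):dx=-4,dy=-4->C
  (9,10):dx=+1,dy=-8->D
Step 2: C = 19, D = 26, total pairs = 45.
Step 3: tau = (C - D)/(n(n-1)/2) = (19 - 26)/45 = -0.155556.
Step 4: Exact two-sided p-value (enumerate n! = 3628800 permutations of y under H0): p = 0.600654.
Step 5: alpha = 0.1. fail to reject H0.

tau_b = -0.1556 (C=19, D=26), p = 0.600654, fail to reject H0.


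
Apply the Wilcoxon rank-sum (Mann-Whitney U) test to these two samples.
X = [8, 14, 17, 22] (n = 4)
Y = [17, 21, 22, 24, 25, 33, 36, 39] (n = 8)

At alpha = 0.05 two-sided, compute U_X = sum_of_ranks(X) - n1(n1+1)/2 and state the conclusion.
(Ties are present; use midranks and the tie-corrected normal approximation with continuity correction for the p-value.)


Step 1: Combine and sort all 12 observations; assign midranks.
sorted (value, group): (8,X), (14,X), (17,X), (17,Y), (21,Y), (22,X), (22,Y), (24,Y), (25,Y), (33,Y), (36,Y), (39,Y)
ranks: 8->1, 14->2, 17->3.5, 17->3.5, 21->5, 22->6.5, 22->6.5, 24->8, 25->9, 33->10, 36->11, 39->12
Step 2: Rank sum for X: R1 = 1 + 2 + 3.5 + 6.5 = 13.
Step 3: U_X = R1 - n1(n1+1)/2 = 13 - 4*5/2 = 13 - 10 = 3.
       U_Y = n1*n2 - U_X = 32 - 3 = 29.
Step 4: Ties are present, so use the tie-corrected normal approximation (with continuity correction) for the p-value.
Step 5: p-value = 0.033132; compare to alpha = 0.05. reject H0.

U_X = 3, p = 0.033132, reject H0 at alpha = 0.05.


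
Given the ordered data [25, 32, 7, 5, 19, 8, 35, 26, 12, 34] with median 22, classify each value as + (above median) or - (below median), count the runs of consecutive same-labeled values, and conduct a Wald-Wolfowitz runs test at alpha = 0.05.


Step 1: Compute median = 22; label A = above, B = below.
Labels in order: AABBBBAABA  (n_A = 5, n_B = 5)
Step 2: Count runs R = 5.
Step 3: Under H0 (random ordering), E[R] = 2*n_A*n_B/(n_A+n_B) + 1 = 2*5*5/10 + 1 = 6.0000.
        Var[R] = 2*n_A*n_B*(2*n_A*n_B - n_A - n_B) / ((n_A+n_B)^2 * (n_A+n_B-1)) = 2000/900 = 2.2222.
        SD[R] = 1.4907.
Step 4: Continuity-corrected z = (R + 0.5 - E[R]) / SD[R] = (5 + 0.5 - 6.0000) / 1.4907 = -0.3354.
Step 5: Two-sided p-value via normal approximation = 2*(1 - Phi(|z|)) = 0.737316.
Step 6: alpha = 0.05. fail to reject H0.

R = 5, z = -0.3354, p = 0.737316, fail to reject H0.


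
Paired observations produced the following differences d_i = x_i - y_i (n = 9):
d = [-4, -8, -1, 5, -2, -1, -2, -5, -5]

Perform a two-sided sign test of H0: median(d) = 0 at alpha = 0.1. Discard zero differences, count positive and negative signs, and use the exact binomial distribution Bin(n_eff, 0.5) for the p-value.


Step 1: Discard zero differences. Original n = 9; n_eff = number of nonzero differences = 9.
Nonzero differences (with sign): -4, -8, -1, +5, -2, -1, -2, -5, -5
Step 2: Count signs: positive = 1, negative = 8.
Step 3: Under H0: P(positive) = 0.5, so the number of positives S ~ Bin(9, 0.5).
Step 4: Two-sided exact p-value = sum of Bin(9,0.5) probabilities at or below the observed probability = 0.039062.
Step 5: alpha = 0.1. reject H0.

n_eff = 9, pos = 1, neg = 8, p = 0.039062, reject H0.


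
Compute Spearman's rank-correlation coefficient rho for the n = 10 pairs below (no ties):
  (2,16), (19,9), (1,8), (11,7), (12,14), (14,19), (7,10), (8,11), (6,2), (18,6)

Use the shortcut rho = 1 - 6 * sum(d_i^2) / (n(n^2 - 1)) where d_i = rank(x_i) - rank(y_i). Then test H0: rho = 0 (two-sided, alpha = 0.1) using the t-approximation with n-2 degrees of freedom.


Step 1: Rank x and y separately (midranks; no ties here).
rank(x): 2->2, 19->10, 1->1, 11->6, 12->7, 14->8, 7->4, 8->5, 6->3, 18->9
rank(y): 16->9, 9->5, 8->4, 7->3, 14->8, 19->10, 10->6, 11->7, 2->1, 6->2
Step 2: d_i = R_x(i) - R_y(i); compute d_i^2.
  (2-9)^2=49, (10-5)^2=25, (1-4)^2=9, (6-3)^2=9, (7-8)^2=1, (8-10)^2=4, (4-6)^2=4, (5-7)^2=4, (3-1)^2=4, (9-2)^2=49
sum(d^2) = 158.
Step 3: rho = 1 - 6*158 / (10*(10^2 - 1)) = 1 - 948/990 = 0.042424.
Step 4: Under H0, t = rho * sqrt((n-2)/(1-rho^2)) = 0.1201 ~ t(8).
Step 5: Two-sided p-value from the t-distribution with 8 df = 0.907364.
Step 6: alpha = 0.1. fail to reject H0.

rho = 0.0424, p = 0.907364, fail to reject H0 at alpha = 0.1.


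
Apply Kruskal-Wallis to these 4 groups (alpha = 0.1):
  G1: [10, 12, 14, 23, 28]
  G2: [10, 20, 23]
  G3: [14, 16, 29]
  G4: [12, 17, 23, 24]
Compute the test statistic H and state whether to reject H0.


Step 1: Combine all N = 15 observations and assign midranks.
sorted (value, group, rank): (10,G1,1.5), (10,G2,1.5), (12,G1,3.5), (12,G4,3.5), (14,G1,5.5), (14,G3,5.5), (16,G3,7), (17,G4,8), (20,G2,9), (23,G1,11), (23,G2,11), (23,G4,11), (24,G4,13), (28,G1,14), (29,G3,15)
Step 2: Sum ranks within each group.
R_1 = 35.5 (n_1 = 5)
R_2 = 21.5 (n_2 = 3)
R_3 = 27.5 (n_3 = 3)
R_4 = 35.5 (n_4 = 4)
Step 3: H = 12/(N(N+1)) * sum(R_i^2/n_i) - 3(N+1)
     = 12/(15*16) * (35.5^2/5 + 21.5^2/3 + 27.5^2/3 + 35.5^2/4) - 3*16
     = 0.050000 * 973.279 - 48
     = 0.663958.
Step 4: Ties present; correction factor C = 1 - 42/(15^3 - 15) = 0.987500. Corrected H = 0.663958 / 0.987500 = 0.672363.
Step 5: Under H0, H ~ chi^2(3); p-value = 0.879684.
Step 6: alpha = 0.1. fail to reject H0.

H = 0.6724, df = 3, p = 0.879684, fail to reject H0.


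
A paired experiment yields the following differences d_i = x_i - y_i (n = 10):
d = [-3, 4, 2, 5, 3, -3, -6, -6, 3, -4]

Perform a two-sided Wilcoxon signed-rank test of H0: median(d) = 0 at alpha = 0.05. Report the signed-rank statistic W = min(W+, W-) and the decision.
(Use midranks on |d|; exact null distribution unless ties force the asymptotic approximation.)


Step 1: Drop any zero differences (none here) and take |d_i|.
|d| = [3, 4, 2, 5, 3, 3, 6, 6, 3, 4]
Step 2: Midrank |d_i| (ties get averaged ranks).
ranks: |3|->3.5, |4|->6.5, |2|->1, |5|->8, |3|->3.5, |3|->3.5, |6|->9.5, |6|->9.5, |3|->3.5, |4|->6.5
Step 3: Attach original signs; sum ranks with positive sign and with negative sign.
W+ = 6.5 + 1 + 8 + 3.5 + 3.5 = 22.5
W- = 3.5 + 3.5 + 9.5 + 9.5 + 6.5 = 32.5
(Check: W+ + W- = 55 should equal n(n+1)/2 = 55.)
Step 4: Test statistic W = min(W+, W-) = 22.5.
Step 5: Ties in |d|, so use the tie-corrected normal approximation.
        E[W] = n(n+1)/4 = 10*11/4 = 27.5.
        Tie groups: |d|=3 (t=4), |d|=4 (t=2), |d|=6 (t=2); sum(t^3 - t) = 72.
        Var[W] = n(n+1)(2n+1)/24 - sum(t^3-t)/48 = 2310/24 - 72/48 = 94.75.
        z = (W - E[W]) / sqrt(Var[W]) = (22.5 - 27.5) / 9.7340 = -0.5137.
        Two-sided p = 2*Phi(z) = 0.607486.
Step 6: alpha = 0.05. fail to reject H0.

W+ = 22.5, W- = 32.5, W = min = 22.5, p = 0.607486, fail to reject H0.


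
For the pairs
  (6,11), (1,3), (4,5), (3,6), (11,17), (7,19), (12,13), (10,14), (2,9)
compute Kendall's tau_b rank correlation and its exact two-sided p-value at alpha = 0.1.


Step 1: Enumerate the 36 unordered pairs (i,j) with i<j and classify each by sign(x_j-x_i) * sign(y_j-y_i).
  (1,2):dx=-5,dy=-8->C; (1,3):dx=-2,dy=-6->C; (1,4):dx=-3,dy=-5->C; (1,5):dx=+5,dy=+6->C
  (1,6):dx=+1,dy=+8->C; (1,7):dx=+6,dy=+2->C; (1,8):dx=+4,dy=+3->C; (1,9):dx=-4,dy=-2->C
  (2,3):dx=+3,dy=+2->C; (2,4):dx=+2,dy=+3->C; (2,5):dx=+10,dy=+14->C; (2,6):dx=+6,dy=+16->C
  (2,7):dx=+11,dy=+10->C; (2,8):dx=+9,dy=+11->C; (2,9):dx=+1,dy=+6->C; (3,4):dx=-1,dy=+1->D
  (3,5):dx=+7,dy=+12->C; (3,6):dx=+3,dy=+14->C; (3,7):dx=+8,dy=+8->C; (3,8):dx=+6,dy=+9->C
  (3,9):dx=-2,dy=+4->D; (4,5):dx=+8,dy=+11->C; (4,6):dx=+4,dy=+13->C; (4,7):dx=+9,dy=+7->C
  (4,8):dx=+7,dy=+8->C; (4,9):dx=-1,dy=+3->D; (5,6):dx=-4,dy=+2->D; (5,7):dx=+1,dy=-4->D
  (5,8):dx=-1,dy=-3->C; (5,9):dx=-9,dy=-8->C; (6,7):dx=+5,dy=-6->D; (6,8):dx=+3,dy=-5->D
  (6,9):dx=-5,dy=-10->C; (7,8):dx=-2,dy=+1->D; (7,9):dx=-10,dy=-4->C; (8,9):dx=-8,dy=-5->C
Step 2: C = 28, D = 8, total pairs = 36.
Step 3: tau = (C - D)/(n(n-1)/2) = (28 - 8)/36 = 0.555556.
Step 4: Exact two-sided p-value (enumerate n! = 362880 permutations of y under H0): p = 0.044615.
Step 5: alpha = 0.1. reject H0.

tau_b = 0.5556 (C=28, D=8), p = 0.044615, reject H0.


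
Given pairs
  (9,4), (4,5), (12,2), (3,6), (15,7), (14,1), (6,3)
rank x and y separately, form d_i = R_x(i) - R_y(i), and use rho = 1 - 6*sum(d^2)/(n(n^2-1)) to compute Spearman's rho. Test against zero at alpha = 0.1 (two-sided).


Step 1: Rank x and y separately (midranks; no ties here).
rank(x): 9->4, 4->2, 12->5, 3->1, 15->7, 14->6, 6->3
rank(y): 4->4, 5->5, 2->2, 6->6, 7->7, 1->1, 3->3
Step 2: d_i = R_x(i) - R_y(i); compute d_i^2.
  (4-4)^2=0, (2-5)^2=9, (5-2)^2=9, (1-6)^2=25, (7-7)^2=0, (6-1)^2=25, (3-3)^2=0
sum(d^2) = 68.
Step 3: rho = 1 - 6*68 / (7*(7^2 - 1)) = 1 - 408/336 = -0.214286.
Step 4: Under H0, t = rho * sqrt((n-2)/(1-rho^2)) = -0.4906 ~ t(5).
Step 5: Two-sided p-value from the t-distribution with 5 df = 0.644512.
Step 6: alpha = 0.1. fail to reject H0.

rho = -0.2143, p = 0.644512, fail to reject H0 at alpha = 0.1.


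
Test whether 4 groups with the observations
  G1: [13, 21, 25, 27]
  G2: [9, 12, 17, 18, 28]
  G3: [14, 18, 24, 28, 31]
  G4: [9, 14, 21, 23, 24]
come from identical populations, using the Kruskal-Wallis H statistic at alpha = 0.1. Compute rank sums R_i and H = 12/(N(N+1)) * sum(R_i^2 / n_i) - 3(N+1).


Step 1: Combine all N = 19 observations and assign midranks.
sorted (value, group, rank): (9,G2,1.5), (9,G4,1.5), (12,G2,3), (13,G1,4), (14,G3,5.5), (14,G4,5.5), (17,G2,7), (18,G2,8.5), (18,G3,8.5), (21,G1,10.5), (21,G4,10.5), (23,G4,12), (24,G3,13.5), (24,G4,13.5), (25,G1,15), (27,G1,16), (28,G2,17.5), (28,G3,17.5), (31,G3,19)
Step 2: Sum ranks within each group.
R_1 = 45.5 (n_1 = 4)
R_2 = 37.5 (n_2 = 5)
R_3 = 64 (n_3 = 5)
R_4 = 43 (n_4 = 5)
Step 3: H = 12/(N(N+1)) * sum(R_i^2/n_i) - 3(N+1)
     = 12/(19*20) * (45.5^2/4 + 37.5^2/5 + 64^2/5 + 43^2/5) - 3*20
     = 0.031579 * 1987.81 - 60
     = 2.773026.
Step 4: Ties present; correction factor C = 1 - 36/(19^3 - 19) = 0.994737. Corrected H = 2.773026 / 0.994737 = 2.787698.
Step 5: Under H0, H ~ chi^2(3); p-value = 0.425529.
Step 6: alpha = 0.1. fail to reject H0.

H = 2.7877, df = 3, p = 0.425529, fail to reject H0.


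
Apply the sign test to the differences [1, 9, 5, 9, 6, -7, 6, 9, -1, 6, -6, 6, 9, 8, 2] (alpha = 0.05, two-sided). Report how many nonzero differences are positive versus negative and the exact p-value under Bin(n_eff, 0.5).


Step 1: Discard zero differences. Original n = 15; n_eff = number of nonzero differences = 15.
Nonzero differences (with sign): +1, +9, +5, +9, +6, -7, +6, +9, -1, +6, -6, +6, +9, +8, +2
Step 2: Count signs: positive = 12, negative = 3.
Step 3: Under H0: P(positive) = 0.5, so the number of positives S ~ Bin(15, 0.5).
Step 4: Two-sided exact p-value = sum of Bin(15,0.5) probabilities at or below the observed probability = 0.035156.
Step 5: alpha = 0.05. reject H0.

n_eff = 15, pos = 12, neg = 3, p = 0.035156, reject H0.


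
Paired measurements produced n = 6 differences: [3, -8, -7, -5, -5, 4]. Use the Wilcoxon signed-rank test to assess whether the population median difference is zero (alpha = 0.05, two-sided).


Step 1: Drop any zero differences (none here) and take |d_i|.
|d| = [3, 8, 7, 5, 5, 4]
Step 2: Midrank |d_i| (ties get averaged ranks).
ranks: |3|->1, |8|->6, |7|->5, |5|->3.5, |5|->3.5, |4|->2
Step 3: Attach original signs; sum ranks with positive sign and with negative sign.
W+ = 1 + 2 = 3
W- = 6 + 5 + 3.5 + 3.5 = 18
(Check: W+ + W- = 21 should equal n(n+1)/2 = 21.)
Step 4: Test statistic W = min(W+, W-) = 3.
Step 5: Ties in |d|, so use the tie-corrected normal approximation.
        E[W] = n(n+1)/4 = 6*7/4 = 10.5.
        Tie groups: |d|=5 (t=2); sum(t^3 - t) = 6.
        Var[W] = n(n+1)(2n+1)/24 - sum(t^3-t)/48 = 546/24 - 6/48 = 22.625.
        z = (W - E[W]) / sqrt(Var[W]) = (3 - 10.5) / 4.7566 = -1.5768.
        Two-sided p = 2*Phi(z) = 0.114850.
Step 6: alpha = 0.05. fail to reject H0.

W+ = 3, W- = 18, W = min = 3, p = 0.114850, fail to reject H0.
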